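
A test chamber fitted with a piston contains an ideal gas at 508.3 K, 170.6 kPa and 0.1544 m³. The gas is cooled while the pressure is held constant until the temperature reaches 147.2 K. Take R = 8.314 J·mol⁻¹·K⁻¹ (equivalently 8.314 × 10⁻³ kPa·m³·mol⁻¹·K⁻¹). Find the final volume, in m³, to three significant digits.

P constant ⇒ V ∝ T: P₂ = P₁; V₂ = V₁·(T₂/T₁) = 0.04471 m³.

V₂ ≈ 0.0447 m³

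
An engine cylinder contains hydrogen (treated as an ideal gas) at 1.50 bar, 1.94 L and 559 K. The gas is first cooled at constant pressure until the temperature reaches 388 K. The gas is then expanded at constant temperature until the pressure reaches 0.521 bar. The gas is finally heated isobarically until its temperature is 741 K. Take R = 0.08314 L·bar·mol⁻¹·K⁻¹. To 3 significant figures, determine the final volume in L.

V₄ ≈ 7.40 L

Isobaric, so V/T is constant: P₂ = P₁; V₂ = V₁·(T₂/T₁) = 1.347 L.
T constant ⇒ Boyle's law P V = const: T₃ = T₂; V₃ = V₂·(P₂/P₃) = 3.877 L.
Isobaric, so V/T is constant: P₄ = P₃; V₄ = V₃·(T₄/T₃) = 7.404 L.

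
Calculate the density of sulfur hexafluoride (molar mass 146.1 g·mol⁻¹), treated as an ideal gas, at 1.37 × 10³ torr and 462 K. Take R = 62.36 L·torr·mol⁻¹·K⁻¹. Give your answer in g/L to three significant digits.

ρ ≈ 6.95 g/L

ρ = PM/(RT) = (1.37e+03 × 146.1) / (62.36 × 462.0)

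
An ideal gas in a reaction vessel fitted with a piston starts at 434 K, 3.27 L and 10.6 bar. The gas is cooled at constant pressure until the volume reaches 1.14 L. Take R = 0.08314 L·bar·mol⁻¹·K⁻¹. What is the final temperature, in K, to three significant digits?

T₂ ≈ 151 K

Isobaric, so V/T is constant: P₂ = P₁; T₂ = T₁·(V₂/V₁) = 151.3 K.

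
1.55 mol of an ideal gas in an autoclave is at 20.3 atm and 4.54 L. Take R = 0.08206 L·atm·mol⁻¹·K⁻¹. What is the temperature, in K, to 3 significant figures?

PV = nRT ⇒ T = PV/(nR) = (20.3 × 4.54) / (1.55 × 0.08206)

T ≈ 725 K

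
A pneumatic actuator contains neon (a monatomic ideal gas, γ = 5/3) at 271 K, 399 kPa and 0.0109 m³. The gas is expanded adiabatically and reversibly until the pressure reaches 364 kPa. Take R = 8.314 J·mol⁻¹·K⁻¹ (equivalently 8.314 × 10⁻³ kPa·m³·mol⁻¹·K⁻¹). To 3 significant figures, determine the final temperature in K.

T₂ ≈ 261 K

Adiabatic (γ = 5/3), T V^(γ−1) and P V^γ constant: T₂ = T₁·(P₂/P₁)^((γ−1)/γ) = 261.2 K; V₂ = V₁·(P₁/P₂)^(1/γ) = 0.01152 m³.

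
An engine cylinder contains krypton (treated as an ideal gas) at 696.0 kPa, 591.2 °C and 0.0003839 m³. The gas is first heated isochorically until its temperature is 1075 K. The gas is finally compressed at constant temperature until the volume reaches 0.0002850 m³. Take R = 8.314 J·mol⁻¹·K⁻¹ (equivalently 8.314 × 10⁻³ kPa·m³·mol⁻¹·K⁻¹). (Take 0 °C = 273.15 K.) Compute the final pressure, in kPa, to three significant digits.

P₃ ≈ 1.17e+03 kPa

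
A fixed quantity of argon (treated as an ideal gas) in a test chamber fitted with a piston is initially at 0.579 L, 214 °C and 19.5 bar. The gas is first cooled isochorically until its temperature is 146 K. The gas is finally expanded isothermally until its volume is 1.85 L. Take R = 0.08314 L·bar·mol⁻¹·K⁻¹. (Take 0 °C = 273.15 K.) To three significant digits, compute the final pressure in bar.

P₃ ≈ 1.83 bar

Convert: T₁ = 487.1 K.
Isochoric, so P/T is constant: V₂ = V₁; P₂ = P₁·(T₂/T₁) = 5.844 bar.
Isothermal, so P V is constant: T₃ = T₂; P₃ = P₂·(V₂/V₃) = 1.829 bar.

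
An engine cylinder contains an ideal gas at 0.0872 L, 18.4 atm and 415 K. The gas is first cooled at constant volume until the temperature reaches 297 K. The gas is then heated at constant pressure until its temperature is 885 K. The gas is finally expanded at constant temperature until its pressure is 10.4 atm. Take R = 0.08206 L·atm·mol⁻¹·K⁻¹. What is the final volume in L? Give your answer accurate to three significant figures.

V₄ ≈ 0.329 L

V constant ⇒ P ∝ T: V₂ = V₁; P₂ = P₁·(T₂/T₁) = 13.17 atm.
P constant ⇒ V ∝ T: P₃ = P₂; V₃ = V₂·(T₃/T₂) = 0.2598 L.
Isothermal, so P V is constant: T₄ = T₃; V₄ = V₃·(P₃/P₄) = 0.3290 L.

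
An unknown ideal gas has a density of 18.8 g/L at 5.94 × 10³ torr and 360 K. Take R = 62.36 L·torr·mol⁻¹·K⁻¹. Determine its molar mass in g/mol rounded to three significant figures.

ρ = PM/(RT) ⇒ M = ρRT/P = (18.8 × 62.36 × 360.0) / 5.94e+03

M ≈ 71.1 g/mol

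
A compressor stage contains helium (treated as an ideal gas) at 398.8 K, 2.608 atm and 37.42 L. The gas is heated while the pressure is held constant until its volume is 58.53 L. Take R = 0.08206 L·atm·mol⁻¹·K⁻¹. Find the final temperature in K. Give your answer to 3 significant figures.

T₂ ≈ 624 K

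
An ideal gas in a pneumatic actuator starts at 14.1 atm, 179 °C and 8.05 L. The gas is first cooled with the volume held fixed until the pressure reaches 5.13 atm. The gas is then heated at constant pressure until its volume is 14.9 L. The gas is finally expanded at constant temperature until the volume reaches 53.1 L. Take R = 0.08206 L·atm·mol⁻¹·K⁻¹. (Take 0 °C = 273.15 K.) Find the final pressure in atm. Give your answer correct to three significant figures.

Convert: T₁ = 452.1 K.
V constant ⇒ P ∝ T: V₂ = V₁; T₂ = T₁·(P₂/P₁) = 164.5 K.
Isobaric, so V/T is constant: P₃ = P₂; T₃ = T₂·(V₃/V₂) = 304.5 K.
T constant ⇒ Boyle's law P V = const: T₄ = T₃; P₄ = P₃·(V₃/V₄) = 1.439 atm.

P₄ ≈ 1.44 atm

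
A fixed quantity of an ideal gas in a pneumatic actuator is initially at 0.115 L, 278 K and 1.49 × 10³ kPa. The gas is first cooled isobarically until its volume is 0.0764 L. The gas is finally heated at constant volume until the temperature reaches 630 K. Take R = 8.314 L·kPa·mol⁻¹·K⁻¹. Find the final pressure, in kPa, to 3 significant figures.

P₃ ≈ 5.08e+03 kPa

P constant ⇒ V ∝ T: P₂ = P₁; T₂ = T₁·(V₂/V₁) = 184.7 K.
Isochoric, so P/T is constant: V₃ = V₂; P₃ = P₂·(T₃/T₂) = 5083 kPa.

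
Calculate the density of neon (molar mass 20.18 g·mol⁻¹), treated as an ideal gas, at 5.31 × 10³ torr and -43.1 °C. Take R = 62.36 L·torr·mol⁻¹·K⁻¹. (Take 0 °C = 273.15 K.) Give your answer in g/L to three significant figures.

ρ = PM/(RT) = (5.31e+03 × 20.18) / (62.36 × 230.0)

ρ ≈ 7.47 g/L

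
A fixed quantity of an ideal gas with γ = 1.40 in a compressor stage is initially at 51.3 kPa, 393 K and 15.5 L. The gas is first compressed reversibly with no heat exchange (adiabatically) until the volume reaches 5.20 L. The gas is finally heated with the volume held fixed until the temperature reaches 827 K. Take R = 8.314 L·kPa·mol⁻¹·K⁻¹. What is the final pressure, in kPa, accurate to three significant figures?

Reversible adiabatic, γ = 1.40: T₂ = T₁·(V₁/V₂)^(γ−1) = 608.3 K; P₂ = P₁·(V₁/V₂)^γ = 236.7 kPa.
Isochoric, so P/T is constant: V₃ = V₂; P₃ = P₂·(T₃/T₂) = 321.8 kPa.

P₃ ≈ 322 kPa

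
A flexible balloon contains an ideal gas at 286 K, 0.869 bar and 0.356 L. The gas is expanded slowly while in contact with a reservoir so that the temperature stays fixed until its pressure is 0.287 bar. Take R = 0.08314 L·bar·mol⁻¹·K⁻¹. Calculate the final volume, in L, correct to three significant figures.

V₂ ≈ 1.08 L

T constant ⇒ Boyle's law P V = const: T₂ = T₁; V₂ = V₁·(P₁/P₂) = 1.078 L.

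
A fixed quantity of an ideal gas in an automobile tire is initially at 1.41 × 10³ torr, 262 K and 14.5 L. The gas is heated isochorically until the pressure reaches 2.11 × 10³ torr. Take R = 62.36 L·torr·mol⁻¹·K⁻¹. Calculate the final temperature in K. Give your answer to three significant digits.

V constant ⇒ P ∝ T: V₂ = V₁; T₂ = T₁·(P₂/P₁) = 392.1 K.

T₂ ≈ 392 K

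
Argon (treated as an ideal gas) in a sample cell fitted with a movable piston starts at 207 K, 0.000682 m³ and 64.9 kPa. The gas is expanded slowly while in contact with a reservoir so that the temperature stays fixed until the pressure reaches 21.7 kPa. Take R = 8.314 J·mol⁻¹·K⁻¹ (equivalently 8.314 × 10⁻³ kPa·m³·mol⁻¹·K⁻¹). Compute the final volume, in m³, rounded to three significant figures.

Isothermal, so P V is constant: T₂ = T₁; V₂ = V₁·(P₁/P₂) = 0.002040 m³.

V₂ ≈ 0.00204 m³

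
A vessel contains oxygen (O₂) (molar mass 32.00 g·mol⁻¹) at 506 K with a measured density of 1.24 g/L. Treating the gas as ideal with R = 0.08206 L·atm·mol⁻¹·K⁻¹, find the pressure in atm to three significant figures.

ρ = PM/(RT) ⇒ P = ρRT/M = (1.24 × 0.08206 × 506.0) / 32.00

P ≈ 1.61 atm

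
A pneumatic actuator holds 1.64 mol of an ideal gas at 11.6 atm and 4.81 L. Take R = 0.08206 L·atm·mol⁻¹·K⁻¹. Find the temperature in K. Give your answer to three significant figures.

T ≈ 415 K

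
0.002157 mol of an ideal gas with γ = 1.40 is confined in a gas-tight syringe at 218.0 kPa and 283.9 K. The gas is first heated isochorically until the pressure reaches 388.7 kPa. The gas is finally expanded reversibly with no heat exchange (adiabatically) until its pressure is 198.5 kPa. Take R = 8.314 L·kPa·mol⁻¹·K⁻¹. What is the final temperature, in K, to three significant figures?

From PV = nRT: V₁ = nRT₁/P₁ = 0.02335 L.
Isochoric, so P/T is constant: V₂ = V₁; T₂ = T₁·(P₂/P₁) = 506.2 K.
Adiabatic (γ = 1.40), T V^(γ−1) and P V^γ constant: T₃ = T₂·(P₃/P₂)^((γ−1)/γ) = 417.8 K; V₃ = V₂·(P₂/P₃)^(1/γ) = 0.03774 L.

T₃ ≈ 418 K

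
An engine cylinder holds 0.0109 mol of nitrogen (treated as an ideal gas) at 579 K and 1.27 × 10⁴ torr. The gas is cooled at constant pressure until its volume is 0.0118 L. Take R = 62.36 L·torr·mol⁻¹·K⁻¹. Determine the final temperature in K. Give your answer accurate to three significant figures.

T₂ ≈ 220 K

From PV = nRT: V₁ = nRT₁/P₁ = 0.03099 L.
Isobaric, so V/T is constant: P₂ = P₁; T₂ = T₁·(V₂/V₁) = 220.5 K.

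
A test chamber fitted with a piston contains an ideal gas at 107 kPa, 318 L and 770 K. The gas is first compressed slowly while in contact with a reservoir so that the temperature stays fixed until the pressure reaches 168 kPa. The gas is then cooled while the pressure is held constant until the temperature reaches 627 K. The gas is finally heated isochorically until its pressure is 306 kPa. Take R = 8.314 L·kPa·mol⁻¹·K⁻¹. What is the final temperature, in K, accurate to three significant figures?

T₄ ≈ 1.14e+03 K

Isothermal, so P V is constant: T₂ = T₁; V₂ = V₁·(P₁/P₂) = 202.5 L.
Isobaric, so V/T is constant: P₃ = P₂; V₃ = V₂·(T₃/T₂) = 164.9 L.
Isochoric, so P/T is constant: V₄ = V₃; T₄ = T₃·(P₄/P₃) = 1142 K.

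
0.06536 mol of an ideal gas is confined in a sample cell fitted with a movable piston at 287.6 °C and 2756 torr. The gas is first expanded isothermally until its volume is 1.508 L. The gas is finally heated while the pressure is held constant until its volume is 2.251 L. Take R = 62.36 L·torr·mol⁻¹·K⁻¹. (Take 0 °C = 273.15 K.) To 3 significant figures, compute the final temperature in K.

Convert: T₁ = 560.8 K.
From PV = nRT: V₁ = nRT₁/P₁ = 0.8293 L.
Isothermal, so P V is constant: T₂ = T₁; P₂ = P₁·(V₁/V₂) = 1516 torr.
Isobaric, so V/T is constant: P₃ = P₂; T₃ = T₂·(V₃/V₂) = 837.0 K.

T₃ ≈ 837 K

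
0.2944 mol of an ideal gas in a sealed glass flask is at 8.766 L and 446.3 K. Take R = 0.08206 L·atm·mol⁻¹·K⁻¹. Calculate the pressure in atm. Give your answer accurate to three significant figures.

P ≈ 1.23 atm

PV = nRT ⇒ P = nRT/V = (0.2944 × 0.08206 × 446.3) / 8.766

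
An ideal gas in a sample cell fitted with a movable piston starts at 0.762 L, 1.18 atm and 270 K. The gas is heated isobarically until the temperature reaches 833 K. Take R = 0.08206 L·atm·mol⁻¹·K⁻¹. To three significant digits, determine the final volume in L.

V₂ ≈ 2.35 L

P constant ⇒ V ∝ T: P₂ = P₁; V₂ = V₁·(T₂/T₁) = 2.351 L.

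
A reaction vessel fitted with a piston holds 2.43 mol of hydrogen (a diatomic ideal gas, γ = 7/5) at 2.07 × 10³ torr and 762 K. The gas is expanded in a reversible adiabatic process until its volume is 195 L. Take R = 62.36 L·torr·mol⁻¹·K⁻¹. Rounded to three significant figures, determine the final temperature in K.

From PV = nRT: V₁ = nRT₁/P₁ = 55.78 L.
Reversible adiabatic, γ = 7/5: T₂ = T₁·(V₁/V₂)^(γ−1) = 461.9 K; P₂ = P₁·(V₁/V₂)^γ = 358.9 torr.

T₂ ≈ 462 K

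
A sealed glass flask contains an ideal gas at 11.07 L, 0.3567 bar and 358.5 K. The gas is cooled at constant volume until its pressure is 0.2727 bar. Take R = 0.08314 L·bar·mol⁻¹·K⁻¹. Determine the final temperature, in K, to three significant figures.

Isochoric, so P/T is constant: V₂ = V₁; T₂ = T₁·(P₂/P₁) = 274.1 K.

T₂ ≈ 274 K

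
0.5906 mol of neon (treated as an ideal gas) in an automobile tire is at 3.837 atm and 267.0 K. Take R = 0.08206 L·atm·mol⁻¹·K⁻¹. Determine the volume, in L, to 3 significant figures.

PV = nRT ⇒ V = nRT/P = (0.5906 × 0.08206 × 267.0) / 3.837

V ≈ 3.37 L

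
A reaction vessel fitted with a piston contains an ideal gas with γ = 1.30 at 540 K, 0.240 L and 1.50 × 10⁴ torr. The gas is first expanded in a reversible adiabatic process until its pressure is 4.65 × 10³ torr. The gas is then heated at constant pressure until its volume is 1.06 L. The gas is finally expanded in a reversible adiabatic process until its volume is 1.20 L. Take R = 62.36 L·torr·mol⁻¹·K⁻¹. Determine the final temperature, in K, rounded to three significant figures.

Adiabatic (γ = 1.30), T V^(γ−1) and P V^γ constant: T₂ = T₁·(P₂/P₁)^((γ−1)/γ) = 412.1 K; V₂ = V₁·(P₁/P₂)^(1/γ) = 0.5908 L.
P constant ⇒ V ∝ T: P₃ = P₂; T₃ = T₂·(V₃/V₂) = 739.4 K.
Adiabatic (γ = 1.30), T V^(γ−1) and P V^γ constant: T₄ = T₃·(V₃/V₄)^(γ−1) = 712.3 K; P₄ = P₃·(V₃/V₄)^γ = 3957 torr.

T₄ ≈ 712 K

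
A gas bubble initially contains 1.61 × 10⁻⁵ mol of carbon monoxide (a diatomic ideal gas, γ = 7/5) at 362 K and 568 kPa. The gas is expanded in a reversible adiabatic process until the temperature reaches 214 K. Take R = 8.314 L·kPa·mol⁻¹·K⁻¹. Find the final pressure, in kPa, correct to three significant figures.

From PV = nRT: V₁ = nRT₁/P₁ = 8.531e-05 L.
Adiabatic (γ = 7/5), T V^(γ−1) and P V^γ constant: P₂ = P₁·(T₂/T₁)^(γ/(γ−1)) = 90.22 kPa; V₂ = V₁·(T₁/T₂)^(1/(γ−1)) = 0.0003175 L.

P₂ ≈ 90.2 kPa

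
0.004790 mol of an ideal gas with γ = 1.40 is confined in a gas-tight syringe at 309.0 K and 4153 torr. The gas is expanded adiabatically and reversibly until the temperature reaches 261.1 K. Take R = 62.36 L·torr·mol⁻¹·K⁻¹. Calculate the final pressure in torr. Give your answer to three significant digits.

From PV = nRT: V₁ = nRT₁/P₁ = 0.02222 L.
Adiabatic (γ = 1.40), T V^(γ−1) and P V^γ constant: P₂ = P₁·(T₂/T₁)^(γ/(γ−1)) = 2303 torr; V₂ = V₁·(T₁/T₂)^(1/(γ−1)) = 0.03386 L.

P₂ ≈ 2.30e+03 torr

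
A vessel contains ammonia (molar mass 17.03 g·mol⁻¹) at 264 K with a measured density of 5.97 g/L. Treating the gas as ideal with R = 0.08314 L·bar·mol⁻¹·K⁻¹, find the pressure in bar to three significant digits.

P ≈ 7.69 bar

ρ = PM/(RT) ⇒ P = ρRT/M = (5.97 × 0.08314 × 264.0) / 17.03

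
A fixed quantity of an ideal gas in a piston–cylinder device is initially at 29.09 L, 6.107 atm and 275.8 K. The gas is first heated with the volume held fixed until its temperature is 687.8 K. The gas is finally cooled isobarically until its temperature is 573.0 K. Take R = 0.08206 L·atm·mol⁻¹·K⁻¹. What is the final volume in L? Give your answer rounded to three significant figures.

V constant ⇒ P ∝ T: V₂ = V₁; P₂ = P₁·(T₂/T₁) = 15.23 atm.
Isobaric, so V/T is constant: P₃ = P₂; V₃ = V₂·(T₃/T₂) = 24.23 L.

V₃ ≈ 24.2 L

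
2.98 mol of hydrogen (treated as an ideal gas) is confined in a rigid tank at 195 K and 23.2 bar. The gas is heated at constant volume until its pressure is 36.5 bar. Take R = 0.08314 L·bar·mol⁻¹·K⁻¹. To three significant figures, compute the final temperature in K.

T₂ ≈ 307 K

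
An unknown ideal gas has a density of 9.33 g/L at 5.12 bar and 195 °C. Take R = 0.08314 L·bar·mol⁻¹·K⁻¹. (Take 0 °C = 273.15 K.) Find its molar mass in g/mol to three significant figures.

M ≈ 70.9 g/mol

ρ = PM/(RT) ⇒ M = ρRT/P = (9.33 × 0.08314 × 468.1) / 5.12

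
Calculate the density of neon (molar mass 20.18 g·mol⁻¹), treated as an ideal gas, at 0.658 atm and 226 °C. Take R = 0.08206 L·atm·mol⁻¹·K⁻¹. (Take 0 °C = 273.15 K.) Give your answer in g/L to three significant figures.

ρ ≈ 0.324 g/L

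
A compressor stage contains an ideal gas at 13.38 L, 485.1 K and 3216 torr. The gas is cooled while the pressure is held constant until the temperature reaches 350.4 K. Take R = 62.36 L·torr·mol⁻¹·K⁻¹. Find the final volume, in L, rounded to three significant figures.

Isobaric, so V/T is constant: P₂ = P₁; V₂ = V₁·(T₂/T₁) = 9.665 L.

V₂ ≈ 9.66 L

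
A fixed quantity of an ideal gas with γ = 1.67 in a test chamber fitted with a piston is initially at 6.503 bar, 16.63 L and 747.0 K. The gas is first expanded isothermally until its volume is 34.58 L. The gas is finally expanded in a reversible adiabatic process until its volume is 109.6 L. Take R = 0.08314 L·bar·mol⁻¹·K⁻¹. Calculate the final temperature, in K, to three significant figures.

T constant ⇒ Boyle's law P V = const: T₂ = T₁; P₂ = P₁·(V₁/V₂) = 3.127 bar.
Adiabatic (γ = 1.67), T V^(γ−1) and P V^γ constant: T₃ = T₂·(V₂/V₃)^(γ−1) = 344.9 K; P₃ = P₂·(V₂/V₃)^γ = 0.4555 bar.

T₃ ≈ 345 K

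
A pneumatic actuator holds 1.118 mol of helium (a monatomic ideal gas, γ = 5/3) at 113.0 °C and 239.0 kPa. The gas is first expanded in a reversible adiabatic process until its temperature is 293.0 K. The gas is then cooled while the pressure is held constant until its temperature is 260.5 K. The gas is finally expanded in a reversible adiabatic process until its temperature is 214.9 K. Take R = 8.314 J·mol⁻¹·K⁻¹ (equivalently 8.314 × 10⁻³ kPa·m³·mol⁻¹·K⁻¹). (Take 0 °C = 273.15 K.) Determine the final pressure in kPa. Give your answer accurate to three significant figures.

P₄ ≈ 74.1 kPa

Convert: T₁ = 386.1 K.
From PV = nRT: V₁ = nRT₁/P₁ = 0.01502 m³.
Reversible adiabatic, γ = 5/3: P₂ = P₁·(T₂/T₁)^(γ/(γ−1)) = 119.9 kPa; V₂ = V₁·(T₁/T₂)^(1/(γ−1)) = 0.02272 m³.
Isobaric, so V/T is constant: P₃ = P₂; V₃ = V₂·(T₃/T₂) = 0.02020 m³.
Reversible adiabatic, γ = 5/3: P₄ = P₃·(T₄/T₃)^(γ/(γ−1)) = 74.09 kPa; V₄ = V₃·(T₃/T₄)^(1/(γ−1)) = 0.02696 m³.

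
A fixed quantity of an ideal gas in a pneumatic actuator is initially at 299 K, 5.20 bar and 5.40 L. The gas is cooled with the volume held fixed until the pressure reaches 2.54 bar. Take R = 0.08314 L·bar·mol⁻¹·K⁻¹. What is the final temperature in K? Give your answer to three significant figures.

T₂ ≈ 146 K

Isochoric, so P/T is constant: V₂ = V₁; T₂ = T₁·(P₂/P₁) = 146.0 K.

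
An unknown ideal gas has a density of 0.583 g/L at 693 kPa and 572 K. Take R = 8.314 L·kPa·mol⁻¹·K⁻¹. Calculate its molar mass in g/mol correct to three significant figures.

M ≈ 4.00 g/mol

ρ = PM/(RT) ⇒ M = ρRT/P = (0.583 × 8.314 × 572.0) / 693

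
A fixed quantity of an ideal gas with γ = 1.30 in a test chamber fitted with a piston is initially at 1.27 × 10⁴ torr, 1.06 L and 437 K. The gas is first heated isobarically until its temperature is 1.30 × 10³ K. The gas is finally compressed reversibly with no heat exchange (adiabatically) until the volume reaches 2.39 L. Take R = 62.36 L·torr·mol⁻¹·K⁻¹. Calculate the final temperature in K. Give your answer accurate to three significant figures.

P constant ⇒ V ∝ T: P₂ = P₁; V₂ = V₁·(T₂/T₁) = 3.153 L.
Adiabatic (γ = 1.30), T V^(γ−1) and P V^γ constant: T₃ = T₂·(V₂/V₃)^(γ−1) = 1413 K; P₃ = P₂·(V₂/V₃)^γ = 1.821e+04 torr.

T₃ ≈ 1.41e+03 K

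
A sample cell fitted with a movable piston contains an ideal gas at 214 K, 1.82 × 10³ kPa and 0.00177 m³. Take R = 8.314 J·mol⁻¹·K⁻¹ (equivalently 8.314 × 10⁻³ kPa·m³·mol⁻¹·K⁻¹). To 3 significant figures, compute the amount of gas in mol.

PV = nRT ⇒ n = PV/(RT) = (1.82e+03 × 0.00177) / (8.314 × 10⁻³ × 214)

n ≈ 1.81 mol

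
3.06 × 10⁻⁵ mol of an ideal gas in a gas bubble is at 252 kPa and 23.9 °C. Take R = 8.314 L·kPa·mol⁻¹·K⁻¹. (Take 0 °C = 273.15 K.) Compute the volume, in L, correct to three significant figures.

V ≈ 0.000300 L

Convert: T = 297.05 K.
PV = nRT ⇒ V = nRT/P = (3.06e-05 × 8.314 × 297.05) / 252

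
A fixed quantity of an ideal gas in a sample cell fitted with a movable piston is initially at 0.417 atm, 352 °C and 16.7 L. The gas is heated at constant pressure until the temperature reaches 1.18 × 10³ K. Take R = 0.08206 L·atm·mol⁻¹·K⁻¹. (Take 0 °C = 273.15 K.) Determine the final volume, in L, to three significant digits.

Convert: T₁ = 625.1 K.
Isobaric, so V/T is constant: P₂ = P₁; V₂ = V₁·(T₂/T₁) = 31.52 L.

V₂ ≈ 31.5 L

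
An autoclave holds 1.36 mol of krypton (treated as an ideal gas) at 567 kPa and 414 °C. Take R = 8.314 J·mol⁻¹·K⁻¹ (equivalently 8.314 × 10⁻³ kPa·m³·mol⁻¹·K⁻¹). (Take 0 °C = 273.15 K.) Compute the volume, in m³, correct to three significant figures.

Convert: T = 687.15 K.
PV = nRT ⇒ V = nRT/P = (1.36 × 8.314 × 10⁻³ × 687.15) / 567

V ≈ 0.0137 m³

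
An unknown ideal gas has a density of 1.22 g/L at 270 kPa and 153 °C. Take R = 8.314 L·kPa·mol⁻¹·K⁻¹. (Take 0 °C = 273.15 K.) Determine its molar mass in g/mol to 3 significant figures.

M ≈ 16.0 g/mol

ρ = PM/(RT) ⇒ M = ρRT/P = (1.22 × 8.314 × 426.1) / 270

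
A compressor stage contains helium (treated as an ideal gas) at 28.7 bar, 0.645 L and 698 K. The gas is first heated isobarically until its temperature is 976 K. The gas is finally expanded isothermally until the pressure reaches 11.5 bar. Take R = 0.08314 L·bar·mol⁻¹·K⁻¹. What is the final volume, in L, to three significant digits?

V₃ ≈ 2.25 L

Isobaric, so V/T is constant: P₂ = P₁; V₂ = V₁·(T₂/T₁) = 0.9019 L.
T constant ⇒ Boyle's law P V = const: T₃ = T₂; V₃ = V₂·(P₂/P₃) = 2.251 L.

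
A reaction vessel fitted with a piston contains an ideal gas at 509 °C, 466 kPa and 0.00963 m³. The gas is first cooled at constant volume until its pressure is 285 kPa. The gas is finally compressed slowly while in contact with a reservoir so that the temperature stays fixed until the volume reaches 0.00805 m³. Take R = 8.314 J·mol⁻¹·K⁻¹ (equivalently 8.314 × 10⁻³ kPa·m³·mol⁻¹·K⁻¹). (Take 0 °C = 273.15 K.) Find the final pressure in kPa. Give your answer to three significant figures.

P₃ ≈ 341 kPa

Convert: T₁ = 782.1 K.
V constant ⇒ P ∝ T: V₂ = V₁; T₂ = T₁·(P₂/P₁) = 478.4 K.
T constant ⇒ Boyle's law P V = const: T₃ = T₂; P₃ = P₂·(V₂/V₃) = 340.9 kPa.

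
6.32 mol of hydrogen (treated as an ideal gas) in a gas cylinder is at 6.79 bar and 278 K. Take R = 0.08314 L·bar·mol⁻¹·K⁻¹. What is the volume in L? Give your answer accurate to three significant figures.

PV = nRT ⇒ V = nRT/P = (6.32 × 0.08314 × 278) / 6.79

V ≈ 21.5 L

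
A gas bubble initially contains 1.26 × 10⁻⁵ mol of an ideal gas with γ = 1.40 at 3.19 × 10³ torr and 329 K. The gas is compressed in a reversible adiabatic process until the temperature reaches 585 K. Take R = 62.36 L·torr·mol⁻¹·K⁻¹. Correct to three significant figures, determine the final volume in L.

V₂ ≈ 1.92e-05 L

From PV = nRT: V₁ = nRT₁/P₁ = 8.104e-05 L.
Reversible adiabatic, γ = 1.40: P₂ = P₁·(T₂/T₁)^(γ/(γ−1)) = 2.391e+04 torr; V₂ = V₁·(T₁/T₂)^(1/(γ−1)) = 1.922e-05 L.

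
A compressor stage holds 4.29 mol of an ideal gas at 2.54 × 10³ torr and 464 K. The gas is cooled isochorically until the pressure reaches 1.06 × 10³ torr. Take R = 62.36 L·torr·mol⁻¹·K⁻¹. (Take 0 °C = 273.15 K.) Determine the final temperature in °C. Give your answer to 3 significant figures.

From PV = nRT: V₁ = nRT₁/P₁ = 48.87 L.
V constant ⇒ P ∝ T: V₂ = V₁; T₂ = T₁·(P₂/P₁) = 193.6 K.

T₂ ≈ -79.5 °C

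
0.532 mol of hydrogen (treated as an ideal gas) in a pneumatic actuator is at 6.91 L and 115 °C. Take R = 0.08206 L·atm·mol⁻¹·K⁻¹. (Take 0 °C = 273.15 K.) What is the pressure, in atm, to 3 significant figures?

P ≈ 2.45 atm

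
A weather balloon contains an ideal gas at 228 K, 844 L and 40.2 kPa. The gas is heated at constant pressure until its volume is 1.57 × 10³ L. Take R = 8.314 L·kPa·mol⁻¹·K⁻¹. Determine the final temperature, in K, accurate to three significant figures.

T₂ ≈ 424 K

Isobaric, so V/T is constant: P₂ = P₁; T₂ = T₁·(V₂/V₁) = 424.1 K.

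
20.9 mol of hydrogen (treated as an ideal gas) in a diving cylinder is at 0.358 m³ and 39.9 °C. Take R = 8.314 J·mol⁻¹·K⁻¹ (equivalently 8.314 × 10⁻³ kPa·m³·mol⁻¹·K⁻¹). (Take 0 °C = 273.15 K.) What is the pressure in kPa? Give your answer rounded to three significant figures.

P ≈ 152 kPa

Convert: T = 313.05 K.
PV = nRT ⇒ P = nRT/V = (20.9 × 8.314 × 10⁻³ × 313.05) / 0.358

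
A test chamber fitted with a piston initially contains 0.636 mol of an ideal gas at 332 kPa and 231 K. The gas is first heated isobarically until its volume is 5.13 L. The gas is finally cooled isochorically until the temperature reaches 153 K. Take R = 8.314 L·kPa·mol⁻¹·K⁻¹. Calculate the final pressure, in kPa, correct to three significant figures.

P₃ ≈ 158 kPa

From PV = nRT: V₁ = nRT₁/P₁ = 3.679 L.
Isobaric, so V/T is constant: P₂ = P₁; T₂ = T₁·(V₂/V₁) = 322.1 K.
V constant ⇒ P ∝ T: V₃ = V₂; P₃ = P₂·(T₃/T₂) = 157.7 kPa.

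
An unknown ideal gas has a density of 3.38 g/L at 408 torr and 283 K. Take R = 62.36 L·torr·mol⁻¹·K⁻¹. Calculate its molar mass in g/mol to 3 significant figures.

M ≈ 146 g/mol

ρ = PM/(RT) ⇒ M = ρRT/P = (3.38 × 62.36 × 283.0) / 408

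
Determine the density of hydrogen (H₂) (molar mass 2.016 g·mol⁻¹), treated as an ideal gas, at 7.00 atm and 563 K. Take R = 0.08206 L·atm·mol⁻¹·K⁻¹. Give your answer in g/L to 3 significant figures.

ρ ≈ 0.305 g/L

ρ = PM/(RT) = (7.00 × 2.016) / (0.08206 × 563.0)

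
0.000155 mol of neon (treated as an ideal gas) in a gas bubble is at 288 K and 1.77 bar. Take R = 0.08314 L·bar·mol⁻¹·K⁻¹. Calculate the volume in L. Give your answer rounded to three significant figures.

V ≈ 0.00210 L

PV = nRT ⇒ V = nRT/P = (0.000155 × 0.08314 × 288) / 1.77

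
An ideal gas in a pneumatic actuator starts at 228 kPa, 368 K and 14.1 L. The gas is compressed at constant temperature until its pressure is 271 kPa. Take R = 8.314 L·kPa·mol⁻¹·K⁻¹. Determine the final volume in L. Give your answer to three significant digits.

V₂ ≈ 11.9 L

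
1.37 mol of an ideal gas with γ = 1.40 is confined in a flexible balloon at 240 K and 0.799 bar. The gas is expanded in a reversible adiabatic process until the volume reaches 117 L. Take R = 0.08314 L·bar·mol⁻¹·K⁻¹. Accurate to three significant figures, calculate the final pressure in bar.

From PV = nRT: V₁ = nRT₁/P₁ = 34.21 L.
Reversible adiabatic, γ = 1.40: T₂ = T₁·(V₁/V₂)^(γ−1) = 146.8 K; P₂ = P₁·(V₁/V₂)^γ = 0.1429 bar.

P₂ ≈ 0.143 bar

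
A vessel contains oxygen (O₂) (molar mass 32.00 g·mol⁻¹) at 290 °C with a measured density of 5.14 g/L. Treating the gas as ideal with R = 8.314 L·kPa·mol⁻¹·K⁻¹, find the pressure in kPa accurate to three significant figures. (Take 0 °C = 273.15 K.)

P ≈ 752 kPa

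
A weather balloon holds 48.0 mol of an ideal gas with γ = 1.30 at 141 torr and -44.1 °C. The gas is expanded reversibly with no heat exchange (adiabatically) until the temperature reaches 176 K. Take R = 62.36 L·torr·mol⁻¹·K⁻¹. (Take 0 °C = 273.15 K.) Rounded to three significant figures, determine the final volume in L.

Convert: T₁ = 229.0 K.
From PV = nRT: V₁ = nRT₁/P₁ = 4862 L.
Reversible adiabatic, γ = 1.30: P₂ = P₁·(T₂/T₁)^(γ/(γ−1)) = 45.02 torr; V₂ = V₁·(T₁/T₂)^(1/(γ−1)) = 1.170e+04 L.

V₂ ≈ 1.17e+04 L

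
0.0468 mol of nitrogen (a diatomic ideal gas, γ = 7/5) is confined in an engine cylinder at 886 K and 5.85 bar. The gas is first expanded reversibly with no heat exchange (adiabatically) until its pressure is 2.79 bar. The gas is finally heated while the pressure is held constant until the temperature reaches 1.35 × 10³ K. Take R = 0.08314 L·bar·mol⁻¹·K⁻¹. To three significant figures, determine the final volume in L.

V₃ ≈ 1.88 L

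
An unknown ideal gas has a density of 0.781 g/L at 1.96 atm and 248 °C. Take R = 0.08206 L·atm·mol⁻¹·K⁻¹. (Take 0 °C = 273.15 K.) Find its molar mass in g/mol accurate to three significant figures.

ρ = PM/(RT) ⇒ M = ρRT/P = (0.781 × 0.08206 × 521.1) / 1.96

M ≈ 17.0 g/mol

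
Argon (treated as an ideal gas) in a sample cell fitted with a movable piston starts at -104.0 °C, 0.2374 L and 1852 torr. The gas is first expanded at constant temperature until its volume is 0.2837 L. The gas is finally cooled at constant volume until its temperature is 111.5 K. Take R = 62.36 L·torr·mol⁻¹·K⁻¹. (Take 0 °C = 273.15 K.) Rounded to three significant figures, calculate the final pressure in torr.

P₃ ≈ 1.02e+03 torr

Convert: T₁ = 169.1 K.
Isothermal, so P V is constant: T₂ = T₁; P₂ = P₁·(V₁/V₂) = 1550 torr.
V constant ⇒ P ∝ T: V₃ = V₂; P₃ = P₂·(T₃/T₂) = 1022 torr.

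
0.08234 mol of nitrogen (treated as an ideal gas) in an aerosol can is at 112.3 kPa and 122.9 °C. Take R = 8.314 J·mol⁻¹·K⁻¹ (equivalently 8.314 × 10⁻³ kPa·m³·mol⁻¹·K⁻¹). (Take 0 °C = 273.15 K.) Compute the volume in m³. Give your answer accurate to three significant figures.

V ≈ 0.00241 m³

Convert: T = 396.05 K.
PV = nRT ⇒ V = nRT/P = (0.08234 × 8.314 × 10⁻³ × 396.05) / 112.3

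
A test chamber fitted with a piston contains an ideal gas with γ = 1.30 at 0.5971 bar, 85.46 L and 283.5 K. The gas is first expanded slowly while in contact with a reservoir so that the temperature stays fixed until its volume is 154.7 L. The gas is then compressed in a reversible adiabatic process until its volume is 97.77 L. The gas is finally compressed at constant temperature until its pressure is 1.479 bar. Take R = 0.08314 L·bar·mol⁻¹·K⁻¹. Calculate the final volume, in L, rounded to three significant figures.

V₄ ≈ 39.6 L

T constant ⇒ Boyle's law P V = const: T₂ = T₁; P₂ = P₁·(V₁/V₂) = 0.3299 bar.
Reversible adiabatic, γ = 1.30: T₃ = T₂·(V₂/V₃)^(γ−1) = 325.3 K; P₃ = P₂·(V₂/V₃)^γ = 0.5989 bar.
T constant ⇒ Boyle's law P V = const: T₄ = T₃; V₄ = V₃·(P₃/P₄) = 39.59 L.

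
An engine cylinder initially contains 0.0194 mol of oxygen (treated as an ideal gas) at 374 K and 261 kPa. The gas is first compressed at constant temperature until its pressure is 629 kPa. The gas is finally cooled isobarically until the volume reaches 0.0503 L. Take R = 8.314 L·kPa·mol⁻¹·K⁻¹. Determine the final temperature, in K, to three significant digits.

T₃ ≈ 196 K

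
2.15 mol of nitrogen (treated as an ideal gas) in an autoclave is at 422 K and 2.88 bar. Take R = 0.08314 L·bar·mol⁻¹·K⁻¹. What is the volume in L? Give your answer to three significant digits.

PV = nRT ⇒ V = nRT/P = (2.15 × 0.08314 × 422) / 2.88

V ≈ 26.2 L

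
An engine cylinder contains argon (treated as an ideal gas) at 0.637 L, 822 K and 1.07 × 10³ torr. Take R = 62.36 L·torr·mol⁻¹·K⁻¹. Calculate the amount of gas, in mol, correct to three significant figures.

PV = nRT ⇒ n = PV/(RT) = (1.07e+03 × 0.637) / (62.36 × 822)

n ≈ 0.0133 mol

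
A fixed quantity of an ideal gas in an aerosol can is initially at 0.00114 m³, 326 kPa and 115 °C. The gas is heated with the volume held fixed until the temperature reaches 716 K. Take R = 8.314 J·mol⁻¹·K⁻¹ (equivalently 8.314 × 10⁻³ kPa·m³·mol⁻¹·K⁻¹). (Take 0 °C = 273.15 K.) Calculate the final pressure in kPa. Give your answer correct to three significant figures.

P₂ ≈ 601 kPa

Convert: T₁ = 388.1 K.
Isochoric, so P/T is constant: V₂ = V₁; P₂ = P₁·(T₂/T₁) = 601.4 kPa.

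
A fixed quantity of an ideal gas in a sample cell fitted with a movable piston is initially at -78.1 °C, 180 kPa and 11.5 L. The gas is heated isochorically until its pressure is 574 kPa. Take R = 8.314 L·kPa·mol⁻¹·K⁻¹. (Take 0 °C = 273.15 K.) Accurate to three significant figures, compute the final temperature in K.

Convert: T₁ = 195.0 K.
V constant ⇒ P ∝ T: V₂ = V₁; T₂ = T₁·(P₂/P₁) = 622.0 K.

T₂ ≈ 622 K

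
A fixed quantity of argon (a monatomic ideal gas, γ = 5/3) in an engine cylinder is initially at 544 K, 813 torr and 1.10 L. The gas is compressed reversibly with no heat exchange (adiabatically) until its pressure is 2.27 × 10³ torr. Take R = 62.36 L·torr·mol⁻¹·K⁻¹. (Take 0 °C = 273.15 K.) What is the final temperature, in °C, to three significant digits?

Adiabatic (γ = 5/3), T V^(γ−1) and P V^γ constant: T₂ = T₁·(P₂/P₁)^((γ−1)/γ) = 820.3 K; V₂ = V₁·(P₁/P₂)^(1/γ) = 0.5941 L.

T₂ ≈ 547 °C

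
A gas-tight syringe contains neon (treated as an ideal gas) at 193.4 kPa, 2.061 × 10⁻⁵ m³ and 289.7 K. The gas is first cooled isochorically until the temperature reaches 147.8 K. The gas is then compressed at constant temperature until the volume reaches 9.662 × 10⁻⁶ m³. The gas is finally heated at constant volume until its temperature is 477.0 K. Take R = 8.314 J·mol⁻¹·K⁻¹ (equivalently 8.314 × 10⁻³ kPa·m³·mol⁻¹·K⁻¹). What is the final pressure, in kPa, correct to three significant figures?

V constant ⇒ P ∝ T: V₂ = V₁; P₂ = P₁·(T₂/T₁) = 98.67 kPa.
T constant ⇒ Boyle's law P V = const: T₃ = T₂; P₃ = P₂·(V₂/V₃) = 210.5 kPa.
Isochoric, so P/T is constant: V₄ = V₃; P₄ = P₃·(T₄/T₃) = 679.3 kPa.

P₄ ≈ 679 kPa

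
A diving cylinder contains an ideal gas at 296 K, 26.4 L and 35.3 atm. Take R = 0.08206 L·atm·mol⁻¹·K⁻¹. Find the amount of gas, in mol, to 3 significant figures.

PV = nRT ⇒ n = PV/(RT) = (35.3 × 26.4) / (0.08206 × 296)

n ≈ 38.4 mol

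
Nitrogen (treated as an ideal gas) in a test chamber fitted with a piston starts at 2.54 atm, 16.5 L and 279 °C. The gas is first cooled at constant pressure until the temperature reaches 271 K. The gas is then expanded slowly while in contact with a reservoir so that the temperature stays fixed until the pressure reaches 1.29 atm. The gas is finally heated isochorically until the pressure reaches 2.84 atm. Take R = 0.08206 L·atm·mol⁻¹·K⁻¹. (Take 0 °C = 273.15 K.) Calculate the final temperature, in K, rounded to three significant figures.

Convert: T₁ = 552.1 K.
Isobaric, so V/T is constant: P₂ = P₁; V₂ = V₁·(T₂/T₁) = 8.098 L.
Isothermal, so P V is constant: T₃ = T₂; V₃ = V₂·(P₂/P₃) = 15.95 L.
Isochoric, so P/T is constant: V₄ = V₃; T₄ = T₃·(P₄/P₃) = 596.6 K.

T₄ ≈ 597 K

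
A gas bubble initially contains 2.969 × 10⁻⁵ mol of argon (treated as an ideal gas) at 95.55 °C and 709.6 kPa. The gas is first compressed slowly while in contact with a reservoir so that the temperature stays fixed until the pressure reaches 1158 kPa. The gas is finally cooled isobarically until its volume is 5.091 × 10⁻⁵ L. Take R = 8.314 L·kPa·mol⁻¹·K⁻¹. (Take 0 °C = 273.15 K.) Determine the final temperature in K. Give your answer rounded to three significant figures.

Convert: T₁ = 368.7 K.
From PV = nRT: V₁ = nRT₁/P₁ = 0.0001283 L.
Isothermal, so P V is constant: T₂ = T₁; V₂ = V₁·(P₁/P₂) = 7.859e-05 L.
P constant ⇒ V ∝ T: P₃ = P₂; T₃ = T₂·(V₃/V₂) = 238.8 K.

T₃ ≈ 239 K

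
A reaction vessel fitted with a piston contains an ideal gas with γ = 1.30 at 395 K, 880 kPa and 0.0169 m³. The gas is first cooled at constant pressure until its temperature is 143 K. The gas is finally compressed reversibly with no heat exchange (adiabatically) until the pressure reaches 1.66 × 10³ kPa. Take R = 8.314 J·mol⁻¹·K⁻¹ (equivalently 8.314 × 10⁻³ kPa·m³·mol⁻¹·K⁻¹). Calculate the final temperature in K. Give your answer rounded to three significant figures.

T₃ ≈ 166 K

Isobaric, so V/T is constant: P₂ = P₁; V₂ = V₁·(T₂/T₁) = 0.006118 m³.
Adiabatic (γ = 1.30), T V^(γ−1) and P V^γ constant: T₃ = T₂·(P₃/P₂)^((γ−1)/γ) = 165.6 K; V₃ = V₂·(P₂/P₃)^(1/γ) = 0.003755 m³.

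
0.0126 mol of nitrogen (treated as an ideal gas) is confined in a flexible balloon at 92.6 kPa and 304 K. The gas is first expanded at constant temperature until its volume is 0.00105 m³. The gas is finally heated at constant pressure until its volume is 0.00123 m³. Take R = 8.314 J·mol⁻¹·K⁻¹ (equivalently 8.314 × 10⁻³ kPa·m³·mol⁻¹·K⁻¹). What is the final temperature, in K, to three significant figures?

T₃ ≈ 356 K

From PV = nRT: V₁ = nRT₁/P₁ = 0.0003439 m³.
T constant ⇒ Boyle's law P V = const: T₂ = T₁; P₂ = P₁·(V₁/V₂) = 30.33 kPa.
P constant ⇒ V ∝ T: P₃ = P₂; T₃ = T₂·(V₃/V₂) = 356.1 K.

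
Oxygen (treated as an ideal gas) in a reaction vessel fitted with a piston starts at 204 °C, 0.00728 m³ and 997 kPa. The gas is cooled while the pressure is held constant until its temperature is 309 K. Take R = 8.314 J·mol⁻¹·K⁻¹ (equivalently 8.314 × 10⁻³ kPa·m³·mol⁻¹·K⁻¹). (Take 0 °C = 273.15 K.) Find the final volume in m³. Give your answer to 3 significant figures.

V₂ ≈ 0.00471 m³

Convert: T₁ = 477.1 K.
P constant ⇒ V ∝ T: P₂ = P₁; V₂ = V₁·(T₂/T₁) = 0.004714 m³.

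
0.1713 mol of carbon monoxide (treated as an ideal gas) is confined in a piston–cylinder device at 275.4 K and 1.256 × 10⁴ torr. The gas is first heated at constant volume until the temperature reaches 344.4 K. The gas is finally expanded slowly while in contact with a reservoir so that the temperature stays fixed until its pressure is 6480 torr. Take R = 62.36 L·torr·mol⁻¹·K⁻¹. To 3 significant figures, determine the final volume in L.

From PV = nRT: V₁ = nRT₁/P₁ = 0.2342 L.
Isochoric, so P/T is constant: V₂ = V₁; P₂ = P₁·(T₂/T₁) = 1.571e+04 torr.
Isothermal, so P V is constant: T₃ = T₂; V₃ = V₂·(P₂/P₃) = 0.5677 L.

V₃ ≈ 0.568 L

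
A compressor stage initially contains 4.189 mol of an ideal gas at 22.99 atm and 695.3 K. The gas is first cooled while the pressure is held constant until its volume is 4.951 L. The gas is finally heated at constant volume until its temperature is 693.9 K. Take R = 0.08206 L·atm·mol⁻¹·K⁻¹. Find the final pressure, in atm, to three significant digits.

P₃ ≈ 48.2 atm

From PV = nRT: V₁ = nRT₁/P₁ = 10.40 L.
P constant ⇒ V ∝ T: P₂ = P₁; T₂ = T₁·(V₂/V₁) = 331.1 K.
V constant ⇒ P ∝ T: V₃ = V₂; P₃ = P₂·(T₃/T₂) = 48.18 atm.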